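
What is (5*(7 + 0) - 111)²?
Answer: 5776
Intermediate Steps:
(5*(7 + 0) - 111)² = (5*7 - 111)² = (35 - 111)² = (-76)² = 5776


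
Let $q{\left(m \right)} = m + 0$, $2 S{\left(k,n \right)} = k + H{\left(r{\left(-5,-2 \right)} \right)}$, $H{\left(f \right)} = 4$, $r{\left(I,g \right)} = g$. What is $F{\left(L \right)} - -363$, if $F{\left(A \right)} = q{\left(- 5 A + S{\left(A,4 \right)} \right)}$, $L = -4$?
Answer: $383$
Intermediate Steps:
$S{\left(k,n \right)} = 2 + \frac{k}{2}$ ($S{\left(k,n \right)} = \frac{k + 4}{2} = \frac{4 + k}{2} = 2 + \frac{k}{2}$)
$q{\left(m \right)} = m$
$F{\left(A \right)} = 2 - \frac{9 A}{2}$ ($F{\left(A \right)} = - 5 A + \left(2 + \frac{A}{2}\right) = 2 - \frac{9 A}{2}$)
$F{\left(L \right)} - -363 = \left(2 - -18\right) - -363 = \left(2 + 18\right) + 363 = 20 + 363 = 383$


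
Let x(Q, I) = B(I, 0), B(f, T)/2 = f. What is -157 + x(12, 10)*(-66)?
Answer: -1477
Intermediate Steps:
B(f, T) = 2*f
x(Q, I) = 2*I
-157 + x(12, 10)*(-66) = -157 + (2*10)*(-66) = -157 + 20*(-66) = -157 - 1320 = -1477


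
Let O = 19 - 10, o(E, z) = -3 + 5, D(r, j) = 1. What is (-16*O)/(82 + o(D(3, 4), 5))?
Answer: -12/7 ≈ -1.7143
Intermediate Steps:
o(E, z) = 2
O = 9
(-16*O)/(82 + o(D(3, 4), 5)) = (-16*9)/(82 + 2) = -144/84 = -144*1/84 = -12/7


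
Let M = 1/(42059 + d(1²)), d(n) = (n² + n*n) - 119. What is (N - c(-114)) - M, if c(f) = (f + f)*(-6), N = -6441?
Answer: -327525079/41942 ≈ -7809.0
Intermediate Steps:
c(f) = -12*f (c(f) = (2*f)*(-6) = -12*f)
d(n) = -119 + 2*n² (d(n) = (n² + n²) - 119 = 2*n² - 119 = -119 + 2*n²)
M = 1/41942 (M = 1/(42059 + (-119 + 2*(1²)²)) = 1/(42059 + (-119 + 2*1²)) = 1/(42059 + (-119 + 2*1)) = 1/(42059 + (-119 + 2)) = 1/(42059 - 117) = 1/41942 ≈ 2.3842e-5)
(N - c(-114)) - M = (-6441 - (-12)*(-114)) - 1*1/41942 = (-6441 - 1*1368) - 1/41942 = (-6441 - 1368) - 1/41942 = -7809 - 1/41942 = -327525079/41942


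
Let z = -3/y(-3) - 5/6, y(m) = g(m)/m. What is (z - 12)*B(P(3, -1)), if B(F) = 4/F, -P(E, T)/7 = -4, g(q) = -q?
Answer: -59/42 ≈ -1.4048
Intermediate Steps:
P(E, T) = 28 (P(E, T) = -7*(-4) = 28)
y(m) = -1 (y(m) = (-m)/m = -1)
z = 13/6 (z = -3/(-1) - 5/6 = -3*(-1) - 5*⅙ = 3 - ⅚ = 13/6 ≈ 2.1667)
(z - 12)*B(P(3, -1)) = (13/6 - 12)*(4/28) = -118/(3*28) = -59/6*⅐ = -59/42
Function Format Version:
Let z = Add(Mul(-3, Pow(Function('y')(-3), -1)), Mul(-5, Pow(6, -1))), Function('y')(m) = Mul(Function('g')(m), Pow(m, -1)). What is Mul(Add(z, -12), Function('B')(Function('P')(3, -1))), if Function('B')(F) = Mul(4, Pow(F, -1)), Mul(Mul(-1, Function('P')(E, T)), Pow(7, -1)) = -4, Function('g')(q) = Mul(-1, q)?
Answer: Rational(-59, 42) ≈ -1.4048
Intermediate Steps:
Function('P')(E, T) = 28 (Function('P')(E, T) = Mul(-7, -4) = 28)
Function('y')(m) = -1 (Function('y')(m) = Mul(Mul(-1, m), Pow(m, -1)) = -1)
z = Rational(13, 6) (z = Add(Mul(-3, Pow(-1, -1)), Mul(-5, Pow(6, -1))) = Add(Mul(-3, -1), Mul(-5, Rational(1, 6))) = Add(3, Rational(-5, 6)) = Rational(13, 6) ≈ 2.1667)
Mul(Add(z, -12), Function('B')(Function('P')(3, -1))) = Mul(Add(Rational(13, 6), -12), Mul(4, Pow(28, -1))) = Mul(Rational(-59, 6), Mul(4, Rational(1, 28))) = Mul(Rational(-59, 6), Rational(1, 7)) = Rational(-59, 42)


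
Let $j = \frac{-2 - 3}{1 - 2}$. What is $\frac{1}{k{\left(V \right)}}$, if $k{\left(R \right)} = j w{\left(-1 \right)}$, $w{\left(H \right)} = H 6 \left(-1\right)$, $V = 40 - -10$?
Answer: $\frac{1}{30} \approx 0.033333$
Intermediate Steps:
$V = 50$ ($V = 40 + 10 = 50$)
$j = 5$ ($j = - \frac{5}{-1} = \left(-5\right) \left(-1\right) = 5$)
$w{\left(H \right)} = - 6 H$ ($w{\left(H \right)} = 6 H \left(-1\right) = - 6 H$)
$k{\left(R \right)} = 30$ ($k{\left(R \right)} = 5 \left(\left(-6\right) \left(-1\right)\right) = 5 \cdot 6 = 30$)
$\frac{1}{k{\left(V \right)}} = \frac{1}{30}$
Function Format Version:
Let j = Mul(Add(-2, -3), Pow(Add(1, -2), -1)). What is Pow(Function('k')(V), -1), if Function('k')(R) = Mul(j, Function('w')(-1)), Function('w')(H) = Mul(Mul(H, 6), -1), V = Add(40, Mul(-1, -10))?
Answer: Rational(1, 30) ≈ 0.033333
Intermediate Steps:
V = 50 (V = Add(40, 10) = 50)
j = 5 (j = Mul(-5, Pow(-1, -1)) = Mul(-5, -1) = 5)
Function('w')(H) = Mul(-6, H) (Function('w')(H) = Mul(Mul(6, H), -1) = Mul(-6, H))
Function('k')(R) = 30 (Function('k')(R) = Mul(5, Mul(-6, -1)) = Mul(5, 6) = 30)
Pow(Function('k')(V), -1) = Pow(30, -1) = Rational(1, 30)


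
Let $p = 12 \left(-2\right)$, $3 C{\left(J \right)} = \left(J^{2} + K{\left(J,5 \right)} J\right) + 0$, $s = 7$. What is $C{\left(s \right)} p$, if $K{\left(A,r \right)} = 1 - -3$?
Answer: $-616$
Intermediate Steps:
$K{\left(A,r \right)} = 4$ ($K{\left(A,r \right)} = 1 + 3 = 4$)
$C{\left(J \right)} = \frac{J^{2}}{3} + \frac{4 J}{3}$ ($C{\left(J \right)} = \frac{\left(J^{2} + 4 J\right) + 0}{3} = \frac{J^{2} + 4 J}{3} = \frac{J^{2}}{3} + \frac{4 J}{3}$)
$p = -24$
$C{\left(s \right)} p = \frac{1}{3} \cdot 7 \left(4 + 7\right) \left(-24\right) = \frac{1}{3} \cdot 7 \cdot 11 \left(-24\right) = \frac{77}{3} \left(-24\right) = -616$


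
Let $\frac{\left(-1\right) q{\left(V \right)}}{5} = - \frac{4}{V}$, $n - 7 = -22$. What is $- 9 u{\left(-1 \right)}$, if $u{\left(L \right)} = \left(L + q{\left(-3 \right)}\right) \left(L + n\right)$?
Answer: $-1104$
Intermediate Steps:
$n = -15$ ($n = 7 - 22 = -15$)
$q{\left(V \right)} = \frac{20}{V}$ ($q{\left(V \right)} = - 5 \left(- \frac{4}{V}\right) = \frac{20}{V}$)
$u{\left(L \right)} = \left(-15 + L\right) \left(- \frac{20}{3} + L\right)$ ($u{\left(L \right)} = \left(L + \frac{20}{-3}\right) \left(L - 15\right) = \left(L + 20 \left(- \frac{1}{3}\right)\right) \left(-15 + L\right) = \left(L - \frac{20}{3}\right) \left(-15 + L\right) = \left(- \frac{20}{3} + L\right) \left(-15 + L\right) = \left(-15 + L\right) \left(- \frac{20}{3} + L\right)$)
$- 9 u{\left(-1 \right)} = - 9 \left(100 + \left(-1\right)^{2} - - \frac{65}{3}\right) = - 9 \left(100 + 1 + \frac{65}{3}\right) = \left(-9\right) \frac{368}{3} = -1104$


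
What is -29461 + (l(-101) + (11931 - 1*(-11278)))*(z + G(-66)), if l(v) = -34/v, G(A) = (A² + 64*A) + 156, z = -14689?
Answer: -33760978904/101 ≈ -3.3427e+8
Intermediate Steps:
G(A) = 156 + A² + 64*A
-29461 + (l(-101) + (11931 - 1*(-11278)))*(z + G(-66)) = -29461 + (-34/(-101) + (11931 - 1*(-11278)))*(-14689 + (156 + (-66)² + 64*(-66))) = -29461 + (-34*(-1/101) + (11931 + 11278))*(-14689 + (156 + 4356 - 4224)) = -29461 + (34/101 + 23209)*(-14689 + 288) = -29461 + (2344143/101)*(-14401) = -29461 - 33758003343/101 = -33760978904/101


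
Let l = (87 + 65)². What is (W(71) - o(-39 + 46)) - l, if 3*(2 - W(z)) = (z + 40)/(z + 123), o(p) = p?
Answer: -4483183/194 ≈ -23109.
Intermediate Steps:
W(z) = 2 - (40 + z)/(3*(123 + z)) (W(z) = 2 - (z + 40)/(3*(z + 123)) = 2 - (40 + z)/(3*(123 + z)))
l = 23104 (l = 152² = 23104)
(W(71) - o(-39 + 46)) - l = ((698 + 5*71)/(3*(123 + 71)) - (-39 + 46)) - 1*23104 = ((⅓)*(698 + 355)/194 - 1*7) - 23104 = ((⅓)*(1/194)*1053 - 7) - 23104 = (351/194 - 7) - 23104 = -1007/194 - 23104 = -4483183/194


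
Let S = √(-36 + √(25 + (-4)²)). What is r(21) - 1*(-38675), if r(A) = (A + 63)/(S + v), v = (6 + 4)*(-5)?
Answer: 38675 - 84/(50 - I*√(36 - √41)) ≈ 38673.0 - 0.18066*I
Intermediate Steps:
v = -50 (v = 10*(-5) = -50)
S = √(-36 + √41) (S = √(-36 + √(25 + 16)) = √(-36 + √41) ≈ 5.4403*I)
r(A) = (63 + A)/(-50 + √(-36 + √41)) (r(A) = (A + 63)/(√(-36 + √41) - 50) = (63 + A)/(-50 + √(-36 + √41)))
r(21) - 1*(-38675) = -(63 + 21)/(50 - I*√(36 - √41)) - 1*(-38675) = -1*84/(50 - I*√(36 - √41)) + 38675 = -84/(50 - I*√(36 - √41)) + 38675 = 38675 - 84/(50 - I*√(36 - √41))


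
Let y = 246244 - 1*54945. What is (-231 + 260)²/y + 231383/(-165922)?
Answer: -44123796115/31740712678 ≈ -1.3901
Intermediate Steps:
y = 191299 (y = 246244 - 54945 = 191299)
(-231 + 260)²/y + 231383/(-165922) = (-231 + 260)²/191299 + 231383/(-165922) = 29²*(1/191299) + 231383*(-1/165922) = 841*(1/191299) - 231383/165922 = 841/191299 - 231383/165922 = -44123796115/31740712678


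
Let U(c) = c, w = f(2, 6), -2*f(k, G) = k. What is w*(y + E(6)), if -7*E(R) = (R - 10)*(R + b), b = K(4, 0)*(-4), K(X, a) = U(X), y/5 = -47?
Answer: 1685/7 ≈ 240.71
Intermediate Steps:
f(k, G) = -k/2
w = -1 (w = -1/2*2 = -1)
y = -235 (y = 5*(-47) = -235)
K(X, a) = X
b = -16 (b = 4*(-4) = -16)
E(R) = -(-16 + R)*(-10 + R)/7 (E(R) = -(R - 10)*(R - 16)/7 = -(-10 + R)*(-16 + R)/7 = -(-16 + R)*(-10 + R)/7)
w*(y + E(6)) = -(-235 + (-160/7 - 1/7*6**2 + (26/7)*6)) = -(-235 + (-160/7 - 1/7*36 + 156/7)) = -(-235 + (-160/7 - 36/7 + 156/7)) = -(-235 - 40/7) = -1*(-1685/7) = 1685/7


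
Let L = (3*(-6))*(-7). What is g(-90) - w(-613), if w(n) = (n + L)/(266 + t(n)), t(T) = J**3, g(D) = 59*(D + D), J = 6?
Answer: -5118353/482 ≈ -10619.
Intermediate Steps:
g(D) = 118*D (g(D) = 59*(2*D) = 118*D)
L = 126 (L = -18*(-7) = 126)
t(T) = 216 (t(T) = 6**3 = 216)
w(n) = 63/241 + n/482 (w(n) = (n + 126)/(266 + 216) = (126 + n)/482 = (126 + n)*(1/482) = 63/241 + n/482)
g(-90) - w(-613) = 118*(-90) - (63/241 + (1/482)*(-613)) = -10620 - (63/241 - 613/482) = -10620 - 1*(-487/482) = -10620 + 487/482 = -5118353/482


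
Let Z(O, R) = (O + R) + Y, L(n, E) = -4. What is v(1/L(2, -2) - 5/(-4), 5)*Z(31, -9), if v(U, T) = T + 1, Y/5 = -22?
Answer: -528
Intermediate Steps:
Y = -110 (Y = 5*(-22) = -110)
v(U, T) = 1 + T
Z(O, R) = -110 + O + R (Z(O, R) = (O + R) - 110 = -110 + O + R)
v(1/L(2, -2) - 5/(-4), 5)*Z(31, -9) = (1 + 5)*(-110 + 31 - 9) = 6*(-88) = -528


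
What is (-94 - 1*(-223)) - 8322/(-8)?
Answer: 4677/4 ≈ 1169.3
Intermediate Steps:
(-94 - 1*(-223)) - 8322/(-8) = (-94 + 223) - 8322*(-1)/8 = 129 - 146*(-57/8) = 129 + 4161/4 = 4677/4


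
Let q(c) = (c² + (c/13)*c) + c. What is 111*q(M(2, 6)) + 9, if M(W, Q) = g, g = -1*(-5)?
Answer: 46182/13 ≈ 3552.5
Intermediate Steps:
g = 5
M(W, Q) = 5
q(c) = c + 14*c²/13 (q(c) = (c² + (c*(1/13))*c) + c = (c² + (c/13)*c) + c = (c² + c²/13) + c = 14*c²/13 + c = c + 14*c²/13)
111*q(M(2, 6)) + 9 = 111*((1/13)*5*(13 + 14*5)) + 9 = 111*((1/13)*5*(13 + 70)) + 9 = 111*((1/13)*5*83) + 9 = 111*(415/13) + 9 = 46065/13 + 9 = 46182/13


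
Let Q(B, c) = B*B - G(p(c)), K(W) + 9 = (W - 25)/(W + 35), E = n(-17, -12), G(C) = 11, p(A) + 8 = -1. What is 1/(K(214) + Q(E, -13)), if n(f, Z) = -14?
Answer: 83/14671 ≈ 0.0056574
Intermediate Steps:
p(A) = -9 (p(A) = -8 - 1 = -9)
E = -14
K(W) = -9 + (-25 + W)/(35 + W) (K(W) = -9 + (W - 25)/(W + 35) = -9 + (-25 + W)/(35 + W))
Q(B, c) = -11 + B² (Q(B, c) = B*B - 1*11 = B² - 11 = -11 + B²)
1/(K(214) + Q(E, -13)) = 1/(4*(-85 - 2*214)/(35 + 214) + (-11 + (-14)²)) = 1/(4*(-85 - 428)/249 + (-11 + 196)) = 1/(4*(1/249)*(-513) + 185) = 1/(-684/83 + 185) = 1/(14671/83) = 83/14671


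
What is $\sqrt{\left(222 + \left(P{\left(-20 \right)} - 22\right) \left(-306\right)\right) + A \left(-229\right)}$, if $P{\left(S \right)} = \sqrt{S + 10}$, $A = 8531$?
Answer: $\sqrt{-1946645 - 306 i \sqrt{10}} \approx 0.347 - 1395.2 i$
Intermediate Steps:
$P{\left(S \right)} = \sqrt{10 + S}$
$\sqrt{\left(222 + \left(P{\left(-20 \right)} - 22\right) \left(-306\right)\right) + A \left(-229\right)} = \sqrt{\left(222 + \left(\sqrt{10 - 20} - 22\right) \left(-306\right)\right) + 8531 \left(-229\right)} = \sqrt{\left(222 + \left(\sqrt{-10} - 22\right) \left(-306\right)\right) - 1953599} = \sqrt{\left(222 + \left(i \sqrt{10} - 22\right) \left(-306\right)\right) - 1953599} = \sqrt{\left(222 + \left(-22 + i \sqrt{10}\right) \left(-306\right)\right) - 1953599} = \sqrt{\left(222 + \left(6732 - 306 i \sqrt{10}\right)\right) - 1953599} = \sqrt{\left(6954 - 306 i \sqrt{10}\right) - 1953599} = \sqrt{-1946645 - 306 i \sqrt{10}}$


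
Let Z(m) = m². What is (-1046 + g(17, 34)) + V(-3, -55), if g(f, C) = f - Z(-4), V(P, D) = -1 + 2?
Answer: -1044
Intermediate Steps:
V(P, D) = 1
g(f, C) = -16 + f (g(f, C) = f - 1*(-4)² = f - 1*16 = f - 16 = -16 + f)
(-1046 + g(17, 34)) + V(-3, -55) = (-1046 + (-16 + 17)) + 1 = (-1046 + 1) + 1 = -1045 + 1 = -1044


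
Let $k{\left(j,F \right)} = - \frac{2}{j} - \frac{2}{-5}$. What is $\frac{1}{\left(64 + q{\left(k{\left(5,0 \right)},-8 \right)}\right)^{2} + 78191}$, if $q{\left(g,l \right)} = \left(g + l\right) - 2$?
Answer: $\frac{1}{81107} \approx 1.2329 \cdot 10^{-5}$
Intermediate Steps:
$k{\left(j,F \right)} = \frac{2}{5} - \frac{2}{j}$ ($k{\left(j,F \right)} = - \frac{2}{j} - - \frac{2}{5} = - \frac{2}{j} + \frac{2}{5} = \frac{2}{5} - \frac{2}{j}$)
$q{\left(g,l \right)} = -2 + g + l$
$\frac{1}{\left(64 + q{\left(k{\left(5,0 \right)},-8 \right)}\right)^{2} + 78191} = \frac{1}{\left(64 - \left(\frac{48}{5} + \frac{2}{5}\right)\right)^{2} + 78191} = \frac{1}{\left(64 - 10\right)^{2} + 78191} = \frac{1}{54^{2} + 78191} = \frac{1}{2916 + 78191} = \frac{1}{81107}$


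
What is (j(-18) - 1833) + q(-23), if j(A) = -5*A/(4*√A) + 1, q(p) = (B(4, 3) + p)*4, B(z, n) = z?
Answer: -1908 - 15*I*√2/4 ≈ -1908.0 - 5.3033*I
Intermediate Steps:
q(p) = 16 + 4*p (q(p) = (4 + p)*4 = 16 + 4*p)
j(A) = 1 - 5*√A/4 (j(A) = -5*A*1/(4*√A) + 1 = -5*√A/4 + 1 = 1 - 5*√A/4)
(j(-18) - 1833) + q(-23) = ((1 - 15*I*√2/4) - 1833) + (16 + 4*(-23)) = ((1 - 15*I*√2/4) - 1833) + (16 - 92) = ((1 - 15*I*√2/4) - 1833) - 76 = (-1832 - 15*I*√2/4) - 76 = -1908 - 15*I*√2/4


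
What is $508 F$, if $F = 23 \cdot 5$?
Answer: $58420$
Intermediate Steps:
$F = 115$
$508 F = 508 \cdot 115 = 58420$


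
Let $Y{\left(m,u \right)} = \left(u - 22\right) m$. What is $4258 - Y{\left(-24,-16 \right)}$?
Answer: $3346$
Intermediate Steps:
$Y{\left(m,u \right)} = m \left(-22 + u\right)$ ($Y{\left(m,u \right)} = \left(u - 22\right) m = \left(-22 + u\right) m = m \left(-22 + u\right)$)
$4258 - Y{\left(-24,-16 \right)} = 4258 - - 24 \left(-22 - 16\right) = 4258 - \left(-24\right) \left(-38\right) = 4258 - 912 = 3346$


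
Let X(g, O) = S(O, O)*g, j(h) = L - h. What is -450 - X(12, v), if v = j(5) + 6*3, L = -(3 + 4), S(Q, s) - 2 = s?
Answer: -546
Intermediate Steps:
S(Q, s) = 2 + s
L = -7 (L = -1*7 = -7)
j(h) = -7 - h
v = 6 (v = (-7 - 1*5) + 6*3 = (-7 - 5) + 18 = -12 + 18 = 6)
X(g, O) = g*(2 + O) (X(g, O) = (2 + O)*g = g*(2 + O))
-450 - X(12, v) = -450 - 12*(2 + 6) = -450 - 12*8 = -450 - 1*96 = -450 - 96 = -546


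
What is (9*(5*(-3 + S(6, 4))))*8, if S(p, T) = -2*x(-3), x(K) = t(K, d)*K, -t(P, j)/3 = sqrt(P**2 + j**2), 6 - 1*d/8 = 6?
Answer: -20520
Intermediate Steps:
d = 0 (d = 48 - 8*6 = 48 - 48 = 0)
t(P, j) = -3*sqrt(P**2 + j**2)
x(K) = -3*K*sqrt(K**2) (x(K) = (-3*sqrt(K**2 + 0**2))*K = (-3*sqrt(K**2 + 0))*K = (-3*sqrt(K**2))*K = -3*K*sqrt(K**2))
S(p, T) = -54 (S(p, T) = -(-6)*(-3)*sqrt((-3)**2) = -(-6)*(-3)*sqrt(9) = -(-6)*(-3)*3 = -2*27 = -54)
(9*(5*(-3 + S(6, 4))))*8 = (9*(5*(-3 - 54)))*8 = (9*(5*(-57)))*8 = (9*(-285))*8 = -2565*8 = -20520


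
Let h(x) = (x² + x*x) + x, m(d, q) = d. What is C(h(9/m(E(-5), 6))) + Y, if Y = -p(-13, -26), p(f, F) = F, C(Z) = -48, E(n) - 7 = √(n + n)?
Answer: -22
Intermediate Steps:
E(n) = 7 + √2*√n (E(n) = 7 + √(n + n) = 7 + √(2*n) = 7 + √2*√n)
h(x) = x + 2*x² (h(x) = (x² + x²) + x = 2*x² + x = x + 2*x²)
Y = 26 (Y = -1*(-26) = 26)
C(h(9/m(E(-5), 6))) + Y = -48 + 26 = -22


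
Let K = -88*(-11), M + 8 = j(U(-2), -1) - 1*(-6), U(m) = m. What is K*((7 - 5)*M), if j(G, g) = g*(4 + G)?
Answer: -7744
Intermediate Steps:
M = -4 (M = -8 + (-(4 - 2) - 1*(-6)) = -8 + (-1*2 + 6) = -8 + (-2 + 6) = -8 + 4 = -4)
K = 968
K*((7 - 5)*M) = 968*((7 - 5)*(-4)) = 968*(2*(-4)) = 968*(-8) = -7744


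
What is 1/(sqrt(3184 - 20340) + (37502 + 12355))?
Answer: 49857/2485737605 - 2*I*sqrt(4289)/2485737605 ≈ 2.0057e-5 - 5.2693e-8*I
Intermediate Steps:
1/(sqrt(3184 - 20340) + (37502 + 12355)) = 1/(sqrt(-17156) + 49857) = 1/(2*I*sqrt(4289) + 49857) = 1/(49857 + 2*I*sqrt(4289))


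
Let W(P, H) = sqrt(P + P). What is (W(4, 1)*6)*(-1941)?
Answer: -23292*sqrt(2) ≈ -32940.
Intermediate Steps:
W(P, H) = sqrt(2)*sqrt(P) (W(P, H) = sqrt(2*P) = sqrt(2)*sqrt(P))
(W(4, 1)*6)*(-1941) = ((sqrt(2)*sqrt(4))*6)*(-1941) = ((sqrt(2)*2)*6)*(-1941) = ((2*sqrt(2))*6)*(-1941) = (12*sqrt(2))*(-1941) = -23292*sqrt(2)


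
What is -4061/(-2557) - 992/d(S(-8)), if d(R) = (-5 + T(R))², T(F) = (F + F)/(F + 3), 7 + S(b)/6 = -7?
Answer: -1823795875/15958237 ≈ -114.29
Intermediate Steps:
S(b) = -84 (S(b) = -42 + 6*(-7) = -42 - 42 = -84)
T(F) = 2*F/(3 + F) (T(F) = (2*F)/(3 + F) = 2*F/(3 + F))
d(R) = (-5 + 2*R/(3 + R))²
-4061/(-2557) - 992/d(S(-8)) = -4061/(-2557) - 992*(3 - 84)²/(9*(5 - 84)²) = -4061*(-1/2557) - 992/(9*(-79)²/(-81)²) = 4061/2557 - 992/(9*(1/6561)*6241) = 4061/2557 - 992/6241/729 = 4061/2557 - 992*729/6241 = 4061/2557 - 723168/6241 = -1823795875/15958237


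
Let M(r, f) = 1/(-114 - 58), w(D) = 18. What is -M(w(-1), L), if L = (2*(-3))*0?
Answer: 1/172 ≈ 0.0058140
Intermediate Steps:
L = 0 (L = -6*0 = 0)
M(r, f) = -1/172 (M(r, f) = 1/(-172) = -1/172)
-M(w(-1), L) = -1*(-1/172) = 1/172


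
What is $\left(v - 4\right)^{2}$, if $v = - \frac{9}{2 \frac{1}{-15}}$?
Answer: $\frac{16129}{4} \approx 4032.3$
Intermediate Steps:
$v = \frac{135}{2}$ ($v = - \frac{9}{2 \left(- \frac{1}{15}\right)} = - \frac{9}{- \frac{2}{15}} = \left(-9\right) \left(- \frac{15}{2}\right) = \frac{135}{2} \approx 67.5$)
$\left(v - 4\right)^{2} = \left(\frac{135}{2} - 4\right)^{2} = \left(\frac{127}{2}\right)^{2} = \frac{16129}{4}$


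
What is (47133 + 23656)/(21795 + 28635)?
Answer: 70789/50430 ≈ 1.4037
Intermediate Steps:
(47133 + 23656)/(21795 + 28635) = 70789/50430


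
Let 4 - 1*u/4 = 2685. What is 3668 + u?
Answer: -7056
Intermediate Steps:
u = -10724 (u = 16 - 4*2685 = 16 - 10740 = -10724)
3668 + u = 3668 - 10724 = -7056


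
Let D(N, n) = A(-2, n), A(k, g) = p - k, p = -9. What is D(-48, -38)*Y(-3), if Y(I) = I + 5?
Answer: -14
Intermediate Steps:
Y(I) = 5 + I
A(k, g) = -9 - k
D(N, n) = -7 (D(N, n) = -9 - 1*(-2) = -9 + 2 = -7)
D(-48, -38)*Y(-3) = -7*(5 - 3) = -7*2 = -14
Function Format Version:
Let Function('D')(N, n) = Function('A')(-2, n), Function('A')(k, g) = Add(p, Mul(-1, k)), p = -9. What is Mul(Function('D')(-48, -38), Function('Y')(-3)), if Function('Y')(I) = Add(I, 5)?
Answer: -14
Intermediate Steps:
Function('Y')(I) = Add(5, I)
Function('A')(k, g) = Add(-9, Mul(-1, k))
Function('D')(N, n) = -7 (Function('D')(N, n) = Add(-9, Mul(-1, -2)) = Add(-9, 2) = -7)
Mul(Function('D')(-48, -38), Function('Y')(-3)) = Mul(-7, Add(5, -3)) = Mul(-7, 2) = -14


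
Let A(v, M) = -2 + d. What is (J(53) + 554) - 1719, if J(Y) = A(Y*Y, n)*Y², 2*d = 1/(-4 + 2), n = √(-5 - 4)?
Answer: -29941/4 ≈ -7485.3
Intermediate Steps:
n = 3*I (n = √(-9) = 3*I ≈ 3.0*I)
d = -¼ (d = 1/(2*(-4 + 2)) = (½)/(-2) = (½)*(-½) = -¼ ≈ -0.25000)
A(v, M) = -9/4 (A(v, M) = -2 - ¼ = -9/4)
J(Y) = -9*Y²/4
(J(53) + 554) - 1719 = (-9/4*53² + 554) - 1719 = (-9/4*2809 + 554) - 1719 = (-25281/4 + 554) - 1719 = -23065/4 - 1719 = -29941/4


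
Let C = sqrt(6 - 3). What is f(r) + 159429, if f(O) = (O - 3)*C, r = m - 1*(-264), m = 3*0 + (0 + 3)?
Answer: 159429 + 264*sqrt(3) ≈ 1.5989e+5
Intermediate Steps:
m = 3 (m = 0 + 3 = 3)
C = sqrt(3) ≈ 1.7320
r = 267 (r = 3 - 1*(-264) = 3 + 264 = 267)
f(O) = sqrt(3)*(-3 + O) (f(O) = (O - 3)*sqrt(3) = (-3 + O)*sqrt(3) = sqrt(3)*(-3 + O))
f(r) + 159429 = sqrt(3)*(-3 + 267) + 159429 = sqrt(3)*264 + 159429 = 264*sqrt(3) + 159429 = 159429 + 264*sqrt(3)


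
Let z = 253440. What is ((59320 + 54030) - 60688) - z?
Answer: -200778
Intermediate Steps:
((59320 + 54030) - 60688) - z = ((59320 + 54030) - 60688) - 1*253440 = (113350 - 60688) - 253440 = 52662 - 253440 = -200778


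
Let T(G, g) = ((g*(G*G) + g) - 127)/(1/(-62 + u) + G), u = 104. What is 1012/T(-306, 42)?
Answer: -6502606/82585167 ≈ -0.078738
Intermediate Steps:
T(G, g) = (-127 + g + g*G²)/(1/42 + G) (T(G, g) = ((g*(G*G) + g) - 127)/(1/(-62 + 104) + G) = ((g*G² + g) - 127)/(1/42 + G) = ((g + g*G²) - 127)/(1/42 + G) = (-127 + g + g*G²)/(1/42 + G))
1012/T(-306, 42) = 1012/((42*(-127 + 42 + 42*(-306)²)/(1 + 42*(-306)))) = 1012/((42*(-127 + 42 + 42*93636)/(1 - 12852))) = 1012/((42*(-127 + 42 + 3932712)/(-12851))) = 1012/((42*(-1/12851)*3932627)) = 1012/(-165170334/12851) = 1012*(-12851/165170334) = -6502606/82585167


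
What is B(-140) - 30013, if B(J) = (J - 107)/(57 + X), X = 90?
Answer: -4412158/147 ≈ -30015.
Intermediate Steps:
B(J) = -107/147 + J/147 (B(J) = (J - 107)/(57 + 90) = (-107 + J)/147 = (-107 + J)*(1/147) = -107/147 + J/147)
B(-140) - 30013 = (-107/147 + (1/147)*(-140)) - 30013 = (-107/147 - 20/21) - 30013 = -247/147 - 30013 = -4412158/147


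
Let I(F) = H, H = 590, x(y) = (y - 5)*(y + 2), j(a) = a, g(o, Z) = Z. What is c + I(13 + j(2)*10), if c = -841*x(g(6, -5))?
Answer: -24640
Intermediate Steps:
x(y) = (-5 + y)*(2 + y)
I(F) = 590
c = -25230 (c = -841*(-10 + (-5)² - 3*(-5)) = -841*(-10 + 25 + 15) = -841*30 = -25230)
c + I(13 + j(2)*10) = -25230 + 590 = -24640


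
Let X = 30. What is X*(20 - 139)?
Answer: -3570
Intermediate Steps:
X*(20 - 139) = 30*(20 - 139) = 30*(-119) = -3570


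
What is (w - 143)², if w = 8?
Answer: 18225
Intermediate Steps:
(w - 143)² = (8 - 143)² = (-135)² = 18225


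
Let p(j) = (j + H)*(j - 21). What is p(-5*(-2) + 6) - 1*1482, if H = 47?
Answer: -1797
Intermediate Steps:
p(j) = (-21 + j)*(47 + j) (p(j) = (j + 47)*(j - 21) = (47 + j)*(-21 + j) = (-21 + j)*(47 + j))
p(-5*(-2) + 6) - 1*1482 = (-987 + (-5*(-2) + 6)² + 26*(-5*(-2) + 6)) - 1*1482 = (-987 + (10 + 6)² + 26*(10 + 6)) - 1482 = (-987 + 16² + 26*16) - 1482 = (-987 + 256 + 416) - 1482 = -315 - 1482 = -1797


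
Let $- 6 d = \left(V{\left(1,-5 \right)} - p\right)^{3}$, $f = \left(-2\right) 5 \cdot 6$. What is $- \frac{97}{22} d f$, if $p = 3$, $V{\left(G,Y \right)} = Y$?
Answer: $\frac{248320}{11} \approx 22575.0$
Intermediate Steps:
$f = -60$ ($f = \left(-10\right) 6 = -60$)
$d = \frac{256}{3}$ ($d = - \frac{\left(-5 - 3\right)^{3}}{6} = - \frac{\left(-8\right)^{3}}{6} = \left(- \frac{1}{6}\right) \left(-512\right) = \frac{256}{3} \approx 85.333$)
$- \frac{97}{22} d f = - \frac{97}{22} \cdot \frac{256}{3} \left(-60\right) = \left(-97\right) \frac{1}{22} \cdot \frac{256}{3} \left(-60\right) = \left(- \frac{97}{22}\right) \frac{256}{3} \left(-60\right) = \left(- \frac{12416}{33}\right) \left(-60\right) = \frac{248320}{11}$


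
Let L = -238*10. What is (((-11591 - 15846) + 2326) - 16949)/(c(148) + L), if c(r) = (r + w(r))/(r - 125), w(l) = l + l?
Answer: 241845/13574 ≈ 17.817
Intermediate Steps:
w(l) = 2*l
c(r) = 3*r/(-125 + r) (c(r) = (r + 2*r)/(r - 125) = (3*r)/(-125 + r) = 3*r/(-125 + r))
L = -2380
(((-11591 - 15846) + 2326) - 16949)/(c(148) + L) = (((-11591 - 15846) + 2326) - 16949)/(3*148/(-125 + 148) - 2380) = ((-27437 + 2326) - 16949)/(3*148/23 - 2380) = (-25111 - 16949)/(3*148*(1/23) - 2380) = -42060/(444/23 - 2380) = -42060/(-54296/23) = -42060*(-23/54296) = 241845/13574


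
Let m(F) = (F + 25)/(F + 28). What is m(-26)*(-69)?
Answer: 69/2 ≈ 34.500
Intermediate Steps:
m(F) = (25 + F)/(28 + F)
m(-26)*(-69) = ((25 - 26)/(28 - 26))*(-69) = (-1/2)*(-69) = ((½)*(-1))*(-69) = -½*(-69) = 69/2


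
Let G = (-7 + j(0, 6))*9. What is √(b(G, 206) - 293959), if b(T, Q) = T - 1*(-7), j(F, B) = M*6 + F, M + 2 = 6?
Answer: I*√293799 ≈ 542.03*I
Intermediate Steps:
M = 4 (M = -2 + 6 = 4)
j(F, B) = 24 + F (j(F, B) = 4*6 + F = 24 + F)
G = 153 (G = (-7 + (24 + 0))*9 = (-7 + 24)*9 = 17*9 = 153)
b(T, Q) = 7 + T (b(T, Q) = T + 7 = 7 + T)
√(b(G, 206) - 293959) = √((7 + 153) - 293959) = √(160 - 293959) = √(-293799) = I*√293799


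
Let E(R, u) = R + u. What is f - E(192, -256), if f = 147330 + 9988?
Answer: 157382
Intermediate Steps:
f = 157318
f - E(192, -256) = 157318 - (192 - 256) = 157318 - 1*(-64) = 157318 + 64 = 157382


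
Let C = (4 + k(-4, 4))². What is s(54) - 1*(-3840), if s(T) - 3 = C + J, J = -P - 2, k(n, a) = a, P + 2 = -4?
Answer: 3911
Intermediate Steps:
P = -6 (P = -2 - 4 = -6)
J = 4 (J = -1*(-6) - 2 = 6 - 2 = 4)
C = 64 (C = (4 + 4)² = 8² = 64)
s(T) = 71 (s(T) = 3 + (64 + 4) = 3 + 68 = 71)
s(54) - 1*(-3840) = 71 - 1*(-3840) = 71 + 3840 = 3911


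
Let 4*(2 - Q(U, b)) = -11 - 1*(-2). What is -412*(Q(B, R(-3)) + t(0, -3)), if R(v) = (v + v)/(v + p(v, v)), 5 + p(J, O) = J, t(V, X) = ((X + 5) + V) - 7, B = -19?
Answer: 309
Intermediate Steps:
t(V, X) = -2 + V + X (t(V, X) = ((5 + X) + V) - 7 = (5 + V + X) - 7 = -2 + V + X)
p(J, O) = -5 + J
R(v) = 2*v/(-5 + 2*v) (R(v) = (v + v)/(v + (-5 + v)) = (2*v)/(-5 + 2*v) = 2*v/(-5 + 2*v))
Q(U, b) = 17/4 (Q(U, b) = 2 - (-11 - 1*(-2))/4 = 2 - (-11 + 2)/4 = 2 - ¼*(-9) = 2 + 9/4 = 17/4)
-412*(Q(B, R(-3)) + t(0, -3)) = -412*(17/4 + (-2 + 0 - 3)) = -412*(17/4 - 5) = -412*(-¾) = 309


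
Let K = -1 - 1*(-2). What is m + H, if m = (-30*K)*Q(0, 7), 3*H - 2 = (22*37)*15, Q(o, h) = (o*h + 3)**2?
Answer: 11402/3 ≈ 3800.7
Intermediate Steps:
Q(o, h) = (3 + h*o)**2 (Q(o, h) = (h*o + 3)**2 = (3 + h*o)**2)
K = 1 (K = -1 + 2 = 1)
H = 12212/3 (H = 2/3 + ((22*37)*15)/3 = 2/3 + (814*15)/3 = 2/3 + (1/3)*12210 = 2/3 + 4070 = 12212/3 ≈ 4070.7)
m = -270 (m = (-30*1)*(3 + 7*0)**2 = -30*(3 + 0)**2 = -30*3**2 = -30*9 = -270)
m + H = -270 + 12212/3 = 11402/3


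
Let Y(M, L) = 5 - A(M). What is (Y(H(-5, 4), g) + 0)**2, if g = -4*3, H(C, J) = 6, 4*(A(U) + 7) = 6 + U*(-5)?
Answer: 324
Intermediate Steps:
A(U) = -11/2 - 5*U/4 (A(U) = -7 + (6 + U*(-5))/4 = -7 + (6 - 5*U)/4 = -7 + (3/2 - 5*U/4) = -11/2 - 5*U/4)
g = -12
Y(M, L) = 21/2 + 5*M/4 (Y(M, L) = 5 - (-11/2 - 5*M/4) = 5 + (11/2 + 5*M/4) = 21/2 + 5*M/4)
(Y(H(-5, 4), g) + 0)**2 = ((21/2 + (5/4)*6) + 0)**2 = ((21/2 + 15/2) + 0)**2 = (18 + 0)**2 = 18**2 = 324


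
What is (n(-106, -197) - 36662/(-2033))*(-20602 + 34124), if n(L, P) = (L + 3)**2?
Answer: 292139551198/2033 ≈ 1.4370e+8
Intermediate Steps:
n(L, P) = (3 + L)**2
(n(-106, -197) - 36662/(-2033))*(-20602 + 34124) = ((3 - 106)**2 - 36662/(-2033))*(-20602 + 34124) = ((-103)**2 - 36662*(-1/2033))*13522 = (10609 + 36662/2033)*13522 = (21604759/2033)*13522 = 292139551198/2033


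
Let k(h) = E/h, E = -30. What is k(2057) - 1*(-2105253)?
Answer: 4330505391/2057 ≈ 2.1053e+6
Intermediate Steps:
k(h) = -30/h
k(2057) - 1*(-2105253) = -30/2057 - 1*(-2105253) = -30*1/2057 + 2105253 = -30/2057 + 2105253 = 4330505391/2057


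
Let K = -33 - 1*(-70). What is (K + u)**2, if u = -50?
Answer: 169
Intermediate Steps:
K = 37 (K = -33 + 70 = 37)
(K + u)**2 = (37 - 50)**2 = (-13)**2 = 169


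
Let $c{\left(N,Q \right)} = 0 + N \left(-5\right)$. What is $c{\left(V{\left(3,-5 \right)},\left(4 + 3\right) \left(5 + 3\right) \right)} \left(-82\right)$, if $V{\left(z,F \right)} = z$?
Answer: $1230$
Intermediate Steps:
$c{\left(N,Q \right)} = - 5 N$ ($c{\left(N,Q \right)} = 0 - 5 N = - 5 N$)
$c{\left(V{\left(3,-5 \right)},\left(4 + 3\right) \left(5 + 3\right) \right)} \left(-82\right) = \left(-5\right) 3 \left(-82\right) = \left(-15\right) \left(-82\right) = 1230$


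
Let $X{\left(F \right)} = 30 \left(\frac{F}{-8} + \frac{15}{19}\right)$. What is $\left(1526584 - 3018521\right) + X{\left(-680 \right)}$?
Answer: $- \frac{28297903}{19} \approx -1.4894 \cdot 10^{6}$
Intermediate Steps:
$X{\left(F \right)} = \frac{450}{19} - \frac{15 F}{4}$ ($X{\left(F \right)} = 30 \left(F \left(- \frac{1}{8}\right) + 15 \cdot \frac{1}{19}\right) = 30 \left(- \frac{F}{8} + \frac{15}{19}\right) = 30 \left(\frac{15}{19} - \frac{F}{8}\right) = \frac{450}{19} - \frac{15 F}{4}$)
$\left(1526584 - 3018521\right) + X{\left(-680 \right)} = \left(1526584 - 3018521\right) + \left(\frac{450}{19} - -2550\right) = -1491937 + \left(\frac{450}{19} + 2550\right) = -1491937 + \frac{48900}{19} = - \frac{28297903}{19}$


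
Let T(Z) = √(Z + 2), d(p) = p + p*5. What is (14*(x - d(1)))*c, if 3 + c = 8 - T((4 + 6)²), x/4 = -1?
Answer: -700 + 140*√102 ≈ 713.93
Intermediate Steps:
x = -4 (x = 4*(-1) = -4)
d(p) = 6*p (d(p) = p + 5*p = 6*p)
T(Z) = √(2 + Z)
c = 5 - √102 (c = -3 + (8 - √(2 + (4 + 6)²)) = -3 + (8 - √(2 + 10²)) = -3 + (8 - √(2 + 100)) = -3 + (8 - √102) = 5 - √102 ≈ -5.0995)
(14*(x - d(1)))*c = (14*(-4 - 6))*(5 - √102) = (14*(-10))*(5 - √102) = -140*(5 - √102) = -700 + 140*√102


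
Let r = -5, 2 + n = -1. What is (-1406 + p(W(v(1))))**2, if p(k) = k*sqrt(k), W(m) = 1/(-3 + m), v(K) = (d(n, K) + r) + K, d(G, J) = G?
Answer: (140600 + I*sqrt(10))**2/10000 ≈ 1.9768e+6 + 88.923*I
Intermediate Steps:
n = -3 (n = -2 - 1 = -3)
v(K) = -8 + K (v(K) = (-3 - 5) + K = -8 + K)
p(k) = k**(3/2)
(-1406 + p(W(v(1))))**2 = (-1406 + (1/(-3 + (-8 + 1)))**(3/2))**2 = (-1406 + (1/(-3 - 7))**(3/2))**2 = (-1406 + (1/(-10))**(3/2))**2 = (-1406 + (-1/10)**(3/2))**2 = (-1406 - I*sqrt(10)/100)**2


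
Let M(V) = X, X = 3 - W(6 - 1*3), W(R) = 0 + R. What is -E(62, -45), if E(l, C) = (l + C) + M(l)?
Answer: -17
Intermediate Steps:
W(R) = R
X = 0 (X = 3 - (6 - 1*3) = 3 - (6 - 3) = 3 - 1*3 = 3 - 3 = 0)
M(V) = 0
E(l, C) = C + l (E(l, C) = (l + C) + 0 = (C + l) + 0 = C + l)
-E(62, -45) = -(-45 + 62) = -1*17 = -17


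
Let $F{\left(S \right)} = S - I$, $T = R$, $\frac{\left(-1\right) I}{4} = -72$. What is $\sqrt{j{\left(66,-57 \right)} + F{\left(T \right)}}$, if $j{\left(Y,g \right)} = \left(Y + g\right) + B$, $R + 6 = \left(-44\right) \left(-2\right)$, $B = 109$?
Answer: $2 i \sqrt{22} \approx 9.3808 i$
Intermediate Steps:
$I = 288$ ($I = \left(-4\right) \left(-72\right) = 288$)
$R = 82$ ($R = -6 - -88 = -6 + 88 = 82$)
$T = 82$
$j{\left(Y,g \right)} = 109 + Y + g$ ($j{\left(Y,g \right)} = \left(Y + g\right) + 109 = 109 + Y + g$)
$F{\left(S \right)} = -288 + S$ ($F{\left(S \right)} = S - 288 = -288 + S$)
$\sqrt{j{\left(66,-57 \right)} + F{\left(T \right)}} = \sqrt{\left(109 + 66 - 57\right) + \left(-288 + 82\right)} = \sqrt{118 - 206} = \sqrt{-88} = 2 i \sqrt{22}$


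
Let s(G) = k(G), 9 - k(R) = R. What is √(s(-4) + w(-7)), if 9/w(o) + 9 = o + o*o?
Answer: √1606/11 ≈ 3.6432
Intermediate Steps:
k(R) = 9 - R
s(G) = 9 - G
w(o) = 9/(-9 + o + o²) (w(o) = 9/(-9 + (o + o*o)) = 9/(-9 + (o + o²)) = 9/(-9 + o + o²))
√(s(-4) + w(-7)) = √((9 - 1*(-4)) + 9/(-9 - 7 + (-7)²)) = √((9 + 4) + 9/(-9 - 7 + 49)) = √(13 + 9/33) = √(13 + 9*(1/33)) = √(13 + 3/11) = √(146/11) = √1606/11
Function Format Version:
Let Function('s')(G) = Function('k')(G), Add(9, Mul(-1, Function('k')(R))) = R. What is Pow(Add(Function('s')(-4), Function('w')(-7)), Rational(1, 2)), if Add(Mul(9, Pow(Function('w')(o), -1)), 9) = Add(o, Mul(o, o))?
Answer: Mul(Rational(1, 11), Pow(1606, Rational(1, 2))) ≈ 3.6432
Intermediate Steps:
Function('k')(R) = Add(9, Mul(-1, R))
Function('s')(G) = Add(9, Mul(-1, G))
Function('w')(o) = Mul(9, Pow(Add(-9, o, Pow(o, 2)), -1)) (Function('w')(o) = Mul(9, Pow(Add(-9, Add(o, Mul(o, o))), -1)) = Mul(9, Pow(Add(-9, Add(o, Pow(o, 2))), -1)) = Mul(9, Pow(Add(-9, o, Pow(o, 2)), -1)))
Pow(Add(Function('s')(-4), Function('w')(-7)), Rational(1, 2)) = Pow(Add(Add(9, Mul(-1, -4)), Mul(9, Pow(Add(-9, -7, Pow(-7, 2)), -1))), Rational(1, 2)) = Pow(Add(Add(9, 4), Mul(9, Pow(Add(-9, -7, 49), -1))), Rational(1, 2)) = Pow(Add(13, Mul(9, Pow(33, -1))), Rational(1, 2)) = Pow(Add(13, Mul(9, Rational(1, 33))), Rational(1, 2)) = Pow(Add(13, Rational(3, 11)), Rational(1, 2)) = Pow(Rational(146, 11), Rational(1, 2)) = Mul(Rational(1, 11), Pow(1606, Rational(1, 2)))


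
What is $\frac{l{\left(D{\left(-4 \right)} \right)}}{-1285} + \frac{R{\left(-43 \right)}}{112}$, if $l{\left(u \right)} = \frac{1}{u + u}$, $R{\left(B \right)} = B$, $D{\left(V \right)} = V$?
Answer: $- \frac{55241}{143920} \approx -0.38383$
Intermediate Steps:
$l{\left(u \right)} = \frac{1}{2 u}$
$\frac{l{\left(D{\left(-4 \right)} \right)}}{-1285} + \frac{R{\left(-43 \right)}}{112} = \frac{\frac{1}{2} \frac{1}{-4}}{-1285} - \frac{43}{112} = \frac{1}{2} \left(- \frac{1}{4}\right) \left(- \frac{1}{1285}\right) - \frac{43}{112} = \left(- \frac{1}{8}\right) \left(- \frac{1}{1285}\right) - \frac{43}{112} = \frac{1}{10280} - \frac{43}{112} = - \frac{55241}{143920}$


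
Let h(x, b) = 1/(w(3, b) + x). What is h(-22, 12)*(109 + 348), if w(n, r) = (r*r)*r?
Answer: 457/1706 ≈ 0.26788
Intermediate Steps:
w(n, r) = r³ (w(n, r) = r²*r = r³)
h(x, b) = 1/(x + b³) (h(x, b) = 1/(b³ + x) = 1/(x + b³))
h(-22, 12)*(109 + 348) = (109 + 348)/(-22 + 12³) = 457/(-22 + 1728) = 457/1706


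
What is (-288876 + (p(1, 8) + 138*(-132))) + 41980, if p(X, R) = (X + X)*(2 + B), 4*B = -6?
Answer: -265111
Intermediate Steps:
B = -3/2 (B = (¼)*(-6) = -3/2 ≈ -1.5000)
p(X, R) = X (p(X, R) = (X + X)*(2 - 3/2) = (2*X)*(½) = X)
(-288876 + (p(1, 8) + 138*(-132))) + 41980 = (-288876 + (1 + 138*(-132))) + 41980 = (-288876 + (1 - 18216)) + 41980 = (-288876 - 18215) + 41980 = -307091 + 41980 = -265111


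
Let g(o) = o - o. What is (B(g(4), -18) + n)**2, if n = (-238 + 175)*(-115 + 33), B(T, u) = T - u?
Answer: 26873856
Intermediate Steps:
g(o) = 0
n = 5166 (n = -63*(-82) = 5166)
(B(g(4), -18) + n)**2 = ((0 - 1*(-18)) + 5166)**2 = ((0 + 18) + 5166)**2 = (18 + 5166)**2 = 5184**2 = 26873856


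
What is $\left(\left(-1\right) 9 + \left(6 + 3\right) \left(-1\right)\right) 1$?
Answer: $-18$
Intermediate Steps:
$\left(\left(-1\right) 9 + \left(6 + 3\right) \left(-1\right)\right) 1 = \left(-9 + 9 \left(-1\right)\right) 1 = \left(-9 - 9\right) 1 = \left(-18\right) 1 = -18$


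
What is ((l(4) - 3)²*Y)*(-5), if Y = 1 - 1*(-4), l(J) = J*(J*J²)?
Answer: -1600225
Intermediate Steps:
l(J) = J⁴ (l(J) = J*J³ = J⁴)
Y = 5 (Y = 1 + 4 = 5)
((l(4) - 3)²*Y)*(-5) = ((4⁴ - 3)²*5)*(-5) = ((256 - 3)²*5)*(-5) = (253²*5)*(-5) = (64009*5)*(-5) = 320045*(-5) = -1600225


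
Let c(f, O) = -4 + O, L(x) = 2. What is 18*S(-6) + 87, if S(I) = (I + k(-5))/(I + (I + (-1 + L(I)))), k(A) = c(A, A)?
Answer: 1227/11 ≈ 111.55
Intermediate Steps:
k(A) = -4 + A
S(I) = (-9 + I)/(1 + 2*I) (S(I) = (I + (-4 - 5))/(I + (I + (-1 + 2))) = (I - 9)/(I + (I + 1)) = (-9 + I)/(I + (1 + I)) = (-9 + I)/(1 + 2*I))
18*S(-6) + 87 = 18*((-9 - 6)/(1 + 2*(-6))) + 87 = 18*(-15/(1 - 12)) + 87 = 18*(-15/(-11)) + 87 = 18*(-1/11*(-15)) + 87 = 18*(15/11) + 87 = 270/11 + 87 = 1227/11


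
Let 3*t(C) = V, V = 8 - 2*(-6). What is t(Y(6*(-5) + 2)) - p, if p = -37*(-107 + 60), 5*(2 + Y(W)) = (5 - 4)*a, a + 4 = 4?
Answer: -5197/3 ≈ -1732.3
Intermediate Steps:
a = 0 (a = -4 + 4 = 0)
Y(W) = -2 (Y(W) = -2 + ((5 - 4)*0)/5 = -2 + (1*0)/5 = -2 + (⅕)*0 = -2 + 0 = -2)
p = 1739 (p = -37*(-47) = 1739)
V = 20 (V = 8 + 12 = 20)
t(C) = 20/3 (t(C) = (⅓)*20 = 20/3)
t(Y(6*(-5) + 2)) - p = 20/3 - 1*1739 = 20/3 - 1739 = -5197/3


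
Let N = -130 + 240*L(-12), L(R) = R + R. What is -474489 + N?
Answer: -480379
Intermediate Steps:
L(R) = 2*R
N = -5890 (N = -130 + 240*(2*(-12)) = -130 + 240*(-24) = -130 - 5760 = -5890)
-474489 + N = -474489 - 5890 = -480379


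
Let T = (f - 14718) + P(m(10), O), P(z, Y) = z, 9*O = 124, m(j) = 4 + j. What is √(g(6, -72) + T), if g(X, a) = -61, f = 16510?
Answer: √1745 ≈ 41.773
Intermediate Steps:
O = 124/9 (O = (⅑)*124 = 124/9 ≈ 13.778)
T = 1806 (T = (16510 - 14718) + (4 + 10) = 1792 + 14 = 1806)
√(g(6, -72) + T) = √(-61 + 1806) = √1745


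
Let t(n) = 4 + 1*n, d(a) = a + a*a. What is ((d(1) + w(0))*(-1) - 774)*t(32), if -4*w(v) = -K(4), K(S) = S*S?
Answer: -28080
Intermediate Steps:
d(a) = a + a²
K(S) = S²
t(n) = 4 + n
w(v) = 4 (w(v) = -(-1)*4²/4 = -(-1)*16/4 = -¼*(-16) = 4)
((d(1) + w(0))*(-1) - 774)*t(32) = ((1*(1 + 1) + 4)*(-1) - 774)*(4 + 32) = ((1*2 + 4)*(-1) - 774)*36 = ((2 + 4)*(-1) - 774)*36 = (6*(-1) - 774)*36 = (-6 - 774)*36 = -780*36 = -28080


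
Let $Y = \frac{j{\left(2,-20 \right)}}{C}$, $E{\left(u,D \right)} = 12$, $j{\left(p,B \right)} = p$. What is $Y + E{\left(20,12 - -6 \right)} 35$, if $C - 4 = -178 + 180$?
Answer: $\frac{1261}{3} \approx 420.33$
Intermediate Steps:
$C = 6$ ($C = 4 + \left(-178 + 180\right) = 4 + 2 = 6$)
$Y = \frac{1}{3}$ ($Y = \frac{2}{6} = 2 \cdot \frac{1}{6} = \frac{1}{3} \approx 0.33333$)
$Y + E{\left(20,12 - -6 \right)} 35 = \frac{1}{3} + 12 \cdot 35 = \frac{1}{3} + 420 = \frac{1261}{3}$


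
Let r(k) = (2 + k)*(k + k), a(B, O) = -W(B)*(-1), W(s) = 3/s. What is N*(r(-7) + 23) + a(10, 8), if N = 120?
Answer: 111603/10 ≈ 11160.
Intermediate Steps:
a(B, O) = 3/B (a(B, O) = -3/B*(-1) = 3/B)
r(k) = 2*k*(2 + k) (r(k) = (2 + k)*(2*k) = 2*k*(2 + k))
N*(r(-7) + 23) + a(10, 8) = 120*(2*(-7)*(2 - 7) + 23) + 3/10 = 120*(2*(-7)*(-5) + 23) + 3*(1/10) = 120*(70 + 23) + 3/10 = 120*93 + 3/10 = 11160 + 3/10 = 111603/10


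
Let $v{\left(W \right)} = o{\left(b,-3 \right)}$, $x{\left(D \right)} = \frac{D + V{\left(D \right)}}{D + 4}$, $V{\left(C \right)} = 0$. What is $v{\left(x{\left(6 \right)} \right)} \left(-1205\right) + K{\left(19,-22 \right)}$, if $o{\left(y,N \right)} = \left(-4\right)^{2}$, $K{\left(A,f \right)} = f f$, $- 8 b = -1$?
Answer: $-18796$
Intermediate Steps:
$b = \frac{1}{8}$ ($b = \left(- \frac{1}{8}\right) \left(-1\right) = \frac{1}{8} \approx 0.125$)
$K{\left(A,f \right)} = f^{2}$
$o{\left(y,N \right)} = 16$
$x{\left(D \right)} = \frac{D}{4 + D}$ ($x{\left(D \right)} = \frac{D + 0}{D + 4} = \frac{D}{4 + D}$)
$v{\left(W \right)} = 16$
$v{\left(x{\left(6 \right)} \right)} \left(-1205\right) + K{\left(19,-22 \right)} = 16 \left(-1205\right) + \left(-22\right)^{2} = -19280 + 484 = -18796$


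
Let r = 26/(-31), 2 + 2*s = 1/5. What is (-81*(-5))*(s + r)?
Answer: -43659/62 ≈ -704.18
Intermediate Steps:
s = -9/10 (s = -1 + (½)/5 = -1 + (½)*(⅕) = -1 + ⅒ = -9/10 ≈ -0.90000)
r = -26/31 (r = 26*(-1/31) = -26/31 ≈ -0.83871)
(-81*(-5))*(s + r) = (-81*(-5))*(-9/10 - 26/31) = 405*(-539/310) = -43659/62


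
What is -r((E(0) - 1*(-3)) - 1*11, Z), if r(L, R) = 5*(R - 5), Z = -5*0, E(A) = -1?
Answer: 25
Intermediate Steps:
Z = 0
r(L, R) = -25 + 5*R (r(L, R) = 5*(-5 + R) = -25 + 5*R)
-r((E(0) - 1*(-3)) - 1*11, Z) = -(-25 + 5*0) = -(-25 + 0) = -1*(-25) = 25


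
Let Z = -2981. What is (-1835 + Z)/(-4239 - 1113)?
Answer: 602/669 ≈ 0.89985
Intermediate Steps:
(-1835 + Z)/(-4239 - 1113) = (-1835 - 2981)/(-4239 - 1113) = -4816/(-5352) = -4816*(-1/5352) = 602/669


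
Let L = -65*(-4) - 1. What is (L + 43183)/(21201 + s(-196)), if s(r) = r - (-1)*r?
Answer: 43442/20809 ≈ 2.0877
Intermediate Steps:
L = 259 (L = 260 - 1 = 259)
s(r) = 2*r (s(r) = r + r = 2*r)
(L + 43183)/(21201 + s(-196)) = (259 + 43183)/(21201 + 2*(-196)) = 43442/(21201 - 392) = 43442/20809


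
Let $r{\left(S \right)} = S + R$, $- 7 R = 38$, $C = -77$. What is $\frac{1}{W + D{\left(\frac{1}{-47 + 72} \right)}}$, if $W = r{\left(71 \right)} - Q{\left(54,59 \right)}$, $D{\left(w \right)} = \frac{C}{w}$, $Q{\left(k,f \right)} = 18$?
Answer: $- \frac{7}{13142} \approx -0.00053264$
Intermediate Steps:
$R = - \frac{38}{7}$ ($R = \left(- \frac{1}{7}\right) 38 = - \frac{38}{7} \approx -5.4286$)
$r{\left(S \right)} = - \frac{38}{7} + S$ ($r{\left(S \right)} = S - \frac{38}{7} = - \frac{38}{7} + S$)
$D{\left(w \right)} = - \frac{77}{w}$
$W = \frac{333}{7}$ ($W = \left(- \frac{38}{7} + 71\right) - 18 = \frac{459}{7} - 18 = \frac{333}{7} \approx 47.571$)
$\frac{1}{W + D{\left(\frac{1}{-47 + 72} \right)}} = \frac{1}{\frac{333}{7} - \frac{77}{\frac{1}{-47 + 72}}} = \frac{1}{\frac{333}{7} - \frac{77}{\frac{1}{25}}} = \frac{1}{\frac{333}{7} - 77 \frac{1}{\frac{1}{25}}} = \frac{1}{\frac{333}{7} - 1925} = \frac{1}{- \frac{13142}{7}} = - \frac{7}{13142}$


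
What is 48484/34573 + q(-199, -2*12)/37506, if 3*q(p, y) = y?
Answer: 129868880/92621067 ≈ 1.4022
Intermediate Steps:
q(p, y) = y/3
48484/34573 + q(-199, -2*12)/37506 = 48484/34573 + ((-2*12)/3)/37506 = 48484*(1/34573) + ((1/3)*(-24))*(1/37506) = 48484/34573 - 8*1/37506 = 48484/34573 - 4/18753 = 129868880/92621067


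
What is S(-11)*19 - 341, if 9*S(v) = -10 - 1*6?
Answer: -3373/9 ≈ -374.78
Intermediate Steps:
S(v) = -16/9 (S(v) = (-10 - 1*6)/9 = (-10 - 6)/9 = (⅑)*(-16) = -16/9)
S(-11)*19 - 341 = -16/9*19 - 341 = -304/9 - 341 = -3373/9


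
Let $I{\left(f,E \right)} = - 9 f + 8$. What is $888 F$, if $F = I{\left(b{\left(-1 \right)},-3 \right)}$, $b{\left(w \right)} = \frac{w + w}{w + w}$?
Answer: $-888$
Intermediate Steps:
$b{\left(w \right)} = 1$ ($b{\left(w \right)} = \frac{2 w}{2 w} = 2 w \frac{1}{2 w} = 1$)
$I{\left(f,E \right)} = 8 - 9 f$
$F = -1$ ($F = 8 - 9 = -1$)
$888 F = 888 \left(-1\right) = -888$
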